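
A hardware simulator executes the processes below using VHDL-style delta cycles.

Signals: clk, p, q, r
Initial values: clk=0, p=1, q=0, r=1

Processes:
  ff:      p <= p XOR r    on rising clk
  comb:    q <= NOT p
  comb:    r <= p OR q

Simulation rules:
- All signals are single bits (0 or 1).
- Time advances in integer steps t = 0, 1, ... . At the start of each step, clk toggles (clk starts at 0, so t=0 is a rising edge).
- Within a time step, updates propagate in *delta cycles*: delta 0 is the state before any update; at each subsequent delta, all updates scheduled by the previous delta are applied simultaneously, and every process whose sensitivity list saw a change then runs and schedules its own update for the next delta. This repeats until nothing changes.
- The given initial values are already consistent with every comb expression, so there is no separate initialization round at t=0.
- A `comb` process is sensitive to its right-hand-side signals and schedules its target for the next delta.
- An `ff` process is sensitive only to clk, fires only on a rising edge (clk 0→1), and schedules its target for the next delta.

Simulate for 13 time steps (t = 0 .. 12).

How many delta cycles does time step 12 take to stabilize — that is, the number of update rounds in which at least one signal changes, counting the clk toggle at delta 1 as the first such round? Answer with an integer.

t0.Δ0 clk=0 q=0 p=1 r=1
t0.Δ1 clk=1 q=0 p=1 r=1
t0.Δ2 clk=1 q=0 p=0 r=1
t0.Δ3 clk=1 q=1 p=0 r=0
t0.Δ4 clk=1 q=1 p=0 r=1
t1.Δ0 clk=1 q=1 p=0 r=1
t1.Δ1 clk=0 q=1 p=0 r=1
t2.Δ0 clk=0 q=1 p=0 r=1
t2.Δ1 clk=1 q=1 p=0 r=1
t2.Δ2 clk=1 q=1 p=1 r=1
t2.Δ3 clk=1 q=0 p=1 r=1
t3.Δ0 clk=1 q=0 p=1 r=1
t3.Δ1 clk=0 q=0 p=1 r=1
t4.Δ0 clk=0 q=0 p=1 r=1
t4.Δ1 clk=1 q=0 p=1 r=1
t4.Δ2 clk=1 q=0 p=0 r=1
t4.Δ3 clk=1 q=1 p=0 r=0
t4.Δ4 clk=1 q=1 p=0 r=1
t5.Δ0 clk=1 q=1 p=0 r=1
t5.Δ1 clk=0 q=1 p=0 r=1
t6.Δ0 clk=0 q=1 p=0 r=1
t6.Δ1 clk=1 q=1 p=0 r=1
t6.Δ2 clk=1 q=1 p=1 r=1
t6.Δ3 clk=1 q=0 p=1 r=1
t7.Δ0 clk=1 q=0 p=1 r=1
t7.Δ1 clk=0 q=0 p=1 r=1
t8.Δ0 clk=0 q=0 p=1 r=1
t8.Δ1 clk=1 q=0 p=1 r=1
t8.Δ2 clk=1 q=0 p=0 r=1
t8.Δ3 clk=1 q=1 p=0 r=0
t8.Δ4 clk=1 q=1 p=0 r=1
t9.Δ0 clk=1 q=1 p=0 r=1
t9.Δ1 clk=0 q=1 p=0 r=1
t10.Δ0 clk=0 q=1 p=0 r=1
t10.Δ1 clk=1 q=1 p=0 r=1
t10.Δ2 clk=1 q=1 p=1 r=1
t10.Δ3 clk=1 q=0 p=1 r=1
t11.Δ0 clk=1 q=0 p=1 r=1
t11.Δ1 clk=0 q=0 p=1 r=1
t12.Δ0 clk=0 q=0 p=1 r=1
t12.Δ1 clk=1 q=0 p=1 r=1
t12.Δ2 clk=1 q=0 p=0 r=1
t12.Δ3 clk=1 q=1 p=0 r=0
t12.Δ4 clk=1 q=1 p=0 r=1

4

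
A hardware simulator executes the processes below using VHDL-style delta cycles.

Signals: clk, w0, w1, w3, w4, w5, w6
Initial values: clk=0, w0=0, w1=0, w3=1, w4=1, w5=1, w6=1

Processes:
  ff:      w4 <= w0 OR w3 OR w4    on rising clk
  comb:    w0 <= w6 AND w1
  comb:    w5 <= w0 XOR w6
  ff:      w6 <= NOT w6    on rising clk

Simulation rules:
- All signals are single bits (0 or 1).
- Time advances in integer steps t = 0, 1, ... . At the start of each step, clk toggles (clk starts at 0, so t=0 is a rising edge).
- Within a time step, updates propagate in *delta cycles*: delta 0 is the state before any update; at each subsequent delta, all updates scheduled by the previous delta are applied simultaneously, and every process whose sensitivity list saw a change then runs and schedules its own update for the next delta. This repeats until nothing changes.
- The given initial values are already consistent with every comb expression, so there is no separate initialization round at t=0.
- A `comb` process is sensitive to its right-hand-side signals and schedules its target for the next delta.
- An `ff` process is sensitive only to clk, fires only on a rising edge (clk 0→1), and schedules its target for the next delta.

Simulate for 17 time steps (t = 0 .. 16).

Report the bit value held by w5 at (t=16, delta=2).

t=0 Δ0: clk=0 w1=0 w6=1 w5=1 w3=1 w4=1 w0=0
  Δ1: clk:0→1
  Δ2: w6:1→0
  Δ3: w5:1→0
  (3Δ to stable)
t=1 Δ0: clk=1 w1=0 w6=0 w5=0 w3=1 w4=1 w0=0
  Δ1: clk:1→0
  (1Δ to stable)
t=2 Δ0: clk=0 w1=0 w6=0 w5=0 w3=1 w4=1 w0=0
  Δ1: clk:0→1
  Δ2: w6:0→1
  Δ3: w5:0→1
  (3Δ to stable)
t=3 Δ0: clk=1 w1=0 w6=1 w5=1 w3=1 w4=1 w0=0
  Δ1: clk:1→0
  (1Δ to stable)
t=4 Δ0: clk=0 w1=0 w6=1 w5=1 w3=1 w4=1 w0=0
  Δ1: clk:0→1
  Δ2: w6:1→0
  Δ3: w5:1→0
  (3Δ to stable)
t=5 Δ0: clk=1 w1=0 w6=0 w5=0 w3=1 w4=1 w0=0
  Δ1: clk:1→0
  (1Δ to stable)
t=6 Δ0: clk=0 w1=0 w6=0 w5=0 w3=1 w4=1 w0=0
  Δ1: clk:0→1
  Δ2: w6:0→1
  Δ3: w5:0→1
  (3Δ to stable)
t=7 Δ0: clk=1 w1=0 w6=1 w5=1 w3=1 w4=1 w0=0
  Δ1: clk:1→0
  (1Δ to stable)
t=8 Δ0: clk=0 w1=0 w6=1 w5=1 w3=1 w4=1 w0=0
  Δ1: clk:0→1
  Δ2: w6:1→0
  Δ3: w5:1→0
  (3Δ to stable)
t=9 Δ0: clk=1 w1=0 w6=0 w5=0 w3=1 w4=1 w0=0
  Δ1: clk:1→0
  (1Δ to stable)
t=10 Δ0: clk=0 w1=0 w6=0 w5=0 w3=1 w4=1 w0=0
  Δ1: clk:0→1
  Δ2: w6:0→1
  Δ3: w5:0→1
  (3Δ to stable)
t=11 Δ0: clk=1 w1=0 w6=1 w5=1 w3=1 w4=1 w0=0
  Δ1: clk:1→0
  (1Δ to stable)
t=12 Δ0: clk=0 w1=0 w6=1 w5=1 w3=1 w4=1 w0=0
  Δ1: clk:0→1
  Δ2: w6:1→0
  Δ3: w5:1→0
  (3Δ to stable)
t=13 Δ0: clk=1 w1=0 w6=0 w5=0 w3=1 w4=1 w0=0
  Δ1: clk:1→0
  (1Δ to stable)
t=14 Δ0: clk=0 w1=0 w6=0 w5=0 w3=1 w4=1 w0=0
  Δ1: clk:0→1
  Δ2: w6:0→1
  Δ3: w5:0→1
  (3Δ to stable)
t=15 Δ0: clk=1 w1=0 w6=1 w5=1 w3=1 w4=1 w0=0
  Δ1: clk:1→0
  (1Δ to stable)
t=16 Δ0: clk=0 w1=0 w6=1 w5=1 w3=1 w4=1 w0=0
  Δ1: clk:0→1
  Δ2: w6:1→0
  Δ3: w5:1→0
  (3Δ to stable)

1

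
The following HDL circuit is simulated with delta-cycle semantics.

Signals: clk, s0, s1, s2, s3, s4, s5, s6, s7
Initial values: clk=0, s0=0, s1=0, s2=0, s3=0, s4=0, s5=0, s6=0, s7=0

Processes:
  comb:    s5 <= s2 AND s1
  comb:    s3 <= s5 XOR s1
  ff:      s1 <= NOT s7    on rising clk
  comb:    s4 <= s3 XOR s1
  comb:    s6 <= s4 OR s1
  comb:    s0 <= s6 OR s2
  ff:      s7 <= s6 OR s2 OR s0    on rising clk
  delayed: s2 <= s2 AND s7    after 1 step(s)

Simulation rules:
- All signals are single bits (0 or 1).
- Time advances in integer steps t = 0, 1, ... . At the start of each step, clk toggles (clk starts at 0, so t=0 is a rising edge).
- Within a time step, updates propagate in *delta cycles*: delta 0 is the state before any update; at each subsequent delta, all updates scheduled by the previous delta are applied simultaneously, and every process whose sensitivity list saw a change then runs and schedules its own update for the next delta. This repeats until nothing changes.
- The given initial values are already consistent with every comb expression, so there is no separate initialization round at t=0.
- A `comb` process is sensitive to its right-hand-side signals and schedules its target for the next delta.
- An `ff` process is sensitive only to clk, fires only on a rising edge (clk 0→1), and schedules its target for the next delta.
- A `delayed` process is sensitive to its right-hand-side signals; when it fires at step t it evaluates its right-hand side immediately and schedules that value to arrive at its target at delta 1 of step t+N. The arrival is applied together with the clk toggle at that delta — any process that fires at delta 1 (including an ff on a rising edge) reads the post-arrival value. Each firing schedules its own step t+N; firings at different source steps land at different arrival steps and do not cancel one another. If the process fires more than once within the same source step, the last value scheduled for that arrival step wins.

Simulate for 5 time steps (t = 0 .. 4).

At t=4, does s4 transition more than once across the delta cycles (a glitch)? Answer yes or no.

[bits: s4,s2,s6,s5,s3,s1,clk,s0,s7]
t=0: Δ0=000000000 Δ1=000000100 Δ2=000001100 Δ3=101011100 Δ4=001011110 | 4Δ
t=1: Δ0=001011110 Δ1=001011010 | 1Δ
t=2: Δ0=001011010 Δ1=001011110 Δ2=001011111 | 2Δ
t=3: Δ0=001011111 Δ1=001011011 | 1Δ
t=4: Δ0=001011011 Δ1=001011111 Δ2=001010111 Δ3=100000111 Δ4=001000101 Δ5=000000111 Δ6=000000101 | 6Δ

yes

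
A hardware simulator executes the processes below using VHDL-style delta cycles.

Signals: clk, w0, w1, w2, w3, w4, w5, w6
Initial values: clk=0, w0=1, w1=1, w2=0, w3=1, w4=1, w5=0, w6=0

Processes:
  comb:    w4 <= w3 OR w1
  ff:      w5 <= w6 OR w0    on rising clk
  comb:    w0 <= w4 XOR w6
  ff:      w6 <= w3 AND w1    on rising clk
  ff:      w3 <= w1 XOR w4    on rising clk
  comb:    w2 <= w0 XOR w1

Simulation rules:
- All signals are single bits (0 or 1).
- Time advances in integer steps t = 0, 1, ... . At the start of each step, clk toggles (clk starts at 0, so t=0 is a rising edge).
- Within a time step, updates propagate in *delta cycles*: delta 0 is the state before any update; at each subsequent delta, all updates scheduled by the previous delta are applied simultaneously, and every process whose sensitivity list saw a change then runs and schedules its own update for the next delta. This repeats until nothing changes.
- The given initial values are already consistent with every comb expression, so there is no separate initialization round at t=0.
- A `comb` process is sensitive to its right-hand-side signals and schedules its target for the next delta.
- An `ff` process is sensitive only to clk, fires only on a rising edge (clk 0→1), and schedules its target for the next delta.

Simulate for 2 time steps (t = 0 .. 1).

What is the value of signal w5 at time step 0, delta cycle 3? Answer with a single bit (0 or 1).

t=0 Δ0: w4=1 w1=1 w5=0 w0=1 w6=0 clk=0 w3=1 w2=0
  Δ1: clk:0→1
  Δ2: w5:0→1, w6:0→1, w3:1→0
  Δ3: w0:1→0
  Δ4: w2:0→1
  (4Δ to stable)
t=1 Δ0: w4=1 w1=1 w5=1 w0=0 w6=1 clk=1 w3=0 w2=1
  Δ1: clk:1→0
  (1Δ to stable)

1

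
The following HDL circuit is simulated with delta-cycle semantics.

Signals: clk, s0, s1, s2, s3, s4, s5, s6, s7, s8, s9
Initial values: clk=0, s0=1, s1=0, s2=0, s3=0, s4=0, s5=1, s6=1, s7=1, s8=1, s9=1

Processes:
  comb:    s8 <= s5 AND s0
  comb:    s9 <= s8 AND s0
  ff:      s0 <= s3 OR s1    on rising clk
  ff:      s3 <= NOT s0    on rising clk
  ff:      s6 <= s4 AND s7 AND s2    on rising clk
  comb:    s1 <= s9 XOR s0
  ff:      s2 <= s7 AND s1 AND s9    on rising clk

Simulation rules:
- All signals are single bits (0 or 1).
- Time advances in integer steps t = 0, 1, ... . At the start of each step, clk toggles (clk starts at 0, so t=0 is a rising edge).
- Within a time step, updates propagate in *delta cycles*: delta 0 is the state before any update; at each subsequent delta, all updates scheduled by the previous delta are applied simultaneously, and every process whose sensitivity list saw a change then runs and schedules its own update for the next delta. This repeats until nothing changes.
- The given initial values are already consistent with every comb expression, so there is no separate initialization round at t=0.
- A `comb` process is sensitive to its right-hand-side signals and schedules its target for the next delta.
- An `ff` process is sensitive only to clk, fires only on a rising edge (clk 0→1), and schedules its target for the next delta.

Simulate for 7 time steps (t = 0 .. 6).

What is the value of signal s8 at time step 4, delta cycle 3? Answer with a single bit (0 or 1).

t0.Δ0 s3=0 s1=0 s2=0 s8=1 s5=1 s4=0 s6=1 s7=1 s0=1 s9=1 clk=0
t0.Δ1 s3=0 s1=0 s2=0 s8=1 s5=1 s4=0 s6=1 s7=1 s0=1 s9=1 clk=1
t0.Δ2 s3=0 s1=0 s2=0 s8=1 s5=1 s4=0 s6=0 s7=1 s0=0 s9=1 clk=1
t0.Δ3 s3=0 s1=1 s2=0 s8=0 s5=1 s4=0 s6=0 s7=1 s0=0 s9=0 clk=1
t0.Δ4 s3=0 s1=0 s2=0 s8=0 s5=1 s4=0 s6=0 s7=1 s0=0 s9=0 clk=1
t1.Δ0 s3=0 s1=0 s2=0 s8=0 s5=1 s4=0 s6=0 s7=1 s0=0 s9=0 clk=1
t1.Δ1 s3=0 s1=0 s2=0 s8=0 s5=1 s4=0 s6=0 s7=1 s0=0 s9=0 clk=0
t2.Δ0 s3=0 s1=0 s2=0 s8=0 s5=1 s4=0 s6=0 s7=1 s0=0 s9=0 clk=0
t2.Δ1 s3=0 s1=0 s2=0 s8=0 s5=1 s4=0 s6=0 s7=1 s0=0 s9=0 clk=1
t2.Δ2 s3=1 s1=0 s2=0 s8=0 s5=1 s4=0 s6=0 s7=1 s0=0 s9=0 clk=1
t3.Δ0 s3=1 s1=0 s2=0 s8=0 s5=1 s4=0 s6=0 s7=1 s0=0 s9=0 clk=1
t3.Δ1 s3=1 s1=0 s2=0 s8=0 s5=1 s4=0 s6=0 s7=1 s0=0 s9=0 clk=0
t4.Δ0 s3=1 s1=0 s2=0 s8=0 s5=1 s4=0 s6=0 s7=1 s0=0 s9=0 clk=0
t4.Δ1 s3=1 s1=0 s2=0 s8=0 s5=1 s4=0 s6=0 s7=1 s0=0 s9=0 clk=1
t4.Δ2 s3=1 s1=0 s2=0 s8=0 s5=1 s4=0 s6=0 s7=1 s0=1 s9=0 clk=1
t4.Δ3 s3=1 s1=1 s2=0 s8=1 s5=1 s4=0 s6=0 s7=1 s0=1 s9=0 clk=1
t4.Δ4 s3=1 s1=1 s2=0 s8=1 s5=1 s4=0 s6=0 s7=1 s0=1 s9=1 clk=1
t4.Δ5 s3=1 s1=0 s2=0 s8=1 s5=1 s4=0 s6=0 s7=1 s0=1 s9=1 clk=1
t5.Δ0 s3=1 s1=0 s2=0 s8=1 s5=1 s4=0 s6=0 s7=1 s0=1 s9=1 clk=1
t5.Δ1 s3=1 s1=0 s2=0 s8=1 s5=1 s4=0 s6=0 s7=1 s0=1 s9=1 clk=0
t6.Δ0 s3=1 s1=0 s2=0 s8=1 s5=1 s4=0 s6=0 s7=1 s0=1 s9=1 clk=0
t6.Δ1 s3=1 s1=0 s2=0 s8=1 s5=1 s4=0 s6=0 s7=1 s0=1 s9=1 clk=1
t6.Δ2 s3=0 s1=0 s2=0 s8=1 s5=1 s4=0 s6=0 s7=1 s0=1 s9=1 clk=1

1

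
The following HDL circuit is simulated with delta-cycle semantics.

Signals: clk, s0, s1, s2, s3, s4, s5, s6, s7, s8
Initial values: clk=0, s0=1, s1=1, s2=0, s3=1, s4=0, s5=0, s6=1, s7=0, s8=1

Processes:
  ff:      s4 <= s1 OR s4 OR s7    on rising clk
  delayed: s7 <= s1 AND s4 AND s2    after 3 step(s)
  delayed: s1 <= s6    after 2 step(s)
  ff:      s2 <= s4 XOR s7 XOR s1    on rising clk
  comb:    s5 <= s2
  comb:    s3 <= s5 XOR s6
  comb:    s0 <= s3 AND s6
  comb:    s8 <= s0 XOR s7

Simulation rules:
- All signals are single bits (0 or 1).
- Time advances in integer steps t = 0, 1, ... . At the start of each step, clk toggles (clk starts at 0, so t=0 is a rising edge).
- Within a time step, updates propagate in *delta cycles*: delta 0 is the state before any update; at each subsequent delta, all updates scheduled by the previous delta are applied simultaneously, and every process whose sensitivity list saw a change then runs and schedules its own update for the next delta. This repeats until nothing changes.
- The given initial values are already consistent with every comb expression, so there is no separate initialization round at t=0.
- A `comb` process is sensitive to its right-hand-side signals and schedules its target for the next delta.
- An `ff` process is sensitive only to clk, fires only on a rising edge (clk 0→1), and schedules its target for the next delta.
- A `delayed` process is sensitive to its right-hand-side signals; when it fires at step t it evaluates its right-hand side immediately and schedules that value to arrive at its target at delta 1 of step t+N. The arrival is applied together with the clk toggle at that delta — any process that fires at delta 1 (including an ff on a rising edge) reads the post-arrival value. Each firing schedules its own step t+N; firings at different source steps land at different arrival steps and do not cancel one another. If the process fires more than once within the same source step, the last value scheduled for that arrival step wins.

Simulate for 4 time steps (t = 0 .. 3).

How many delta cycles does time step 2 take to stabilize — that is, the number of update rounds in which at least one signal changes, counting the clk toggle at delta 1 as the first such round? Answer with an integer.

t0.Δ0 clk=0 s4=0 s2=0 s7=0 s0=1 s5=0 s8=1 s3=1 s6=1 s1=1
t0.Δ1 clk=1 s4=0 s2=0 s7=0 s0=1 s5=0 s8=1 s3=1 s6=1 s1=1
t0.Δ2 clk=1 s4=1 s2=1 s7=0 s0=1 s5=0 s8=1 s3=1 s6=1 s1=1
t0.Δ3 clk=1 s4=1 s2=1 s7=0 s0=1 s5=1 s8=1 s3=1 s6=1 s1=1
t0.Δ4 clk=1 s4=1 s2=1 s7=0 s0=1 s5=1 s8=1 s3=0 s6=1 s1=1
t0.Δ5 clk=1 s4=1 s2=1 s7=0 s0=0 s5=1 s8=1 s3=0 s6=1 s1=1
t0.Δ6 clk=1 s4=1 s2=1 s7=0 s0=0 s5=1 s8=0 s3=0 s6=1 s1=1
t1.Δ0 clk=1 s4=1 s2=1 s7=0 s0=0 s5=1 s8=0 s3=0 s6=1 s1=1
t1.Δ1 clk=0 s4=1 s2=1 s7=0 s0=0 s5=1 s8=0 s3=0 s6=1 s1=1
t2.Δ0 clk=0 s4=1 s2=1 s7=0 s0=0 s5=1 s8=0 s3=0 s6=1 s1=1
t2.Δ1 clk=1 s4=1 s2=1 s7=0 s0=0 s5=1 s8=0 s3=0 s6=1 s1=1
t2.Δ2 clk=1 s4=1 s2=0 s7=0 s0=0 s5=1 s8=0 s3=0 s6=1 s1=1
t2.Δ3 clk=1 s4=1 s2=0 s7=0 s0=0 s5=0 s8=0 s3=0 s6=1 s1=1
t2.Δ4 clk=1 s4=1 s2=0 s7=0 s0=0 s5=0 s8=0 s3=1 s6=1 s1=1
t2.Δ5 clk=1 s4=1 s2=0 s7=0 s0=1 s5=0 s8=0 s3=1 s6=1 s1=1
t2.Δ6 clk=1 s4=1 s2=0 s7=0 s0=1 s5=0 s8=1 s3=1 s6=1 s1=1
t3.Δ0 clk=1 s4=1 s2=0 s7=0 s0=1 s5=0 s8=1 s3=1 s6=1 s1=1
t3.Δ1 clk=0 s4=1 s2=0 s7=1 s0=1 s5=0 s8=1 s3=1 s6=1 s1=1
t3.Δ2 clk=0 s4=1 s2=0 s7=1 s0=1 s5=0 s8=0 s3=1 s6=1 s1=1

6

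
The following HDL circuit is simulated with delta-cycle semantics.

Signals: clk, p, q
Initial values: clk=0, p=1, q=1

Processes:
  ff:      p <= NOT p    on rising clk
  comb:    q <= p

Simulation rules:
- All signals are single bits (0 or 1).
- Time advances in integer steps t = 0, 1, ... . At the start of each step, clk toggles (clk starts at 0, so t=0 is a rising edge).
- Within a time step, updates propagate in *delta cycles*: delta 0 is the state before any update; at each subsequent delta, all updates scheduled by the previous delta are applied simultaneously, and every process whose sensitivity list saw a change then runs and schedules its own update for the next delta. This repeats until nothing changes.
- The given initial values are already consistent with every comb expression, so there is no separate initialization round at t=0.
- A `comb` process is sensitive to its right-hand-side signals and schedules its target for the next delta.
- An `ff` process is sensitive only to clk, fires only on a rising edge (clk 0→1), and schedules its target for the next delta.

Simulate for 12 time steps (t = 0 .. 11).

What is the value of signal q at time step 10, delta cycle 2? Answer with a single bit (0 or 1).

t=0 Δ0: p=1 q=1 clk=0
  Δ1: clk:0→1
  Δ2: p:1→0
  Δ3: q:1→0
  (3Δ to stable)
t=1 Δ0: p=0 q=0 clk=1
  Δ1: clk:1→0
  (1Δ to stable)
t=2 Δ0: p=0 q=0 clk=0
  Δ1: clk:0→1
  Δ2: p:0→1
  Δ3: q:0→1
  (3Δ to stable)
t=3 Δ0: p=1 q=1 clk=1
  Δ1: clk:1→0
  (1Δ to stable)
t=4 Δ0: p=1 q=1 clk=0
  Δ1: clk:0→1
  Δ2: p:1→0
  Δ3: q:1→0
  (3Δ to stable)
t=5 Δ0: p=0 q=0 clk=1
  Δ1: clk:1→0
  (1Δ to stable)
t=6 Δ0: p=0 q=0 clk=0
  Δ1: clk:0→1
  Δ2: p:0→1
  Δ3: q:0→1
  (3Δ to stable)
t=7 Δ0: p=1 q=1 clk=1
  Δ1: clk:1→0
  (1Δ to stable)
t=8 Δ0: p=1 q=1 clk=0
  Δ1: clk:0→1
  Δ2: p:1→0
  Δ3: q:1→0
  (3Δ to stable)
t=9 Δ0: p=0 q=0 clk=1
  Δ1: clk:1→0
  (1Δ to stable)
t=10 Δ0: p=0 q=0 clk=0
  Δ1: clk:0→1
  Δ2: p:0→1
  Δ3: q:0→1
  (3Δ to stable)
t=11 Δ0: p=1 q=1 clk=1
  Δ1: clk:1→0
  (1Δ to stable)

0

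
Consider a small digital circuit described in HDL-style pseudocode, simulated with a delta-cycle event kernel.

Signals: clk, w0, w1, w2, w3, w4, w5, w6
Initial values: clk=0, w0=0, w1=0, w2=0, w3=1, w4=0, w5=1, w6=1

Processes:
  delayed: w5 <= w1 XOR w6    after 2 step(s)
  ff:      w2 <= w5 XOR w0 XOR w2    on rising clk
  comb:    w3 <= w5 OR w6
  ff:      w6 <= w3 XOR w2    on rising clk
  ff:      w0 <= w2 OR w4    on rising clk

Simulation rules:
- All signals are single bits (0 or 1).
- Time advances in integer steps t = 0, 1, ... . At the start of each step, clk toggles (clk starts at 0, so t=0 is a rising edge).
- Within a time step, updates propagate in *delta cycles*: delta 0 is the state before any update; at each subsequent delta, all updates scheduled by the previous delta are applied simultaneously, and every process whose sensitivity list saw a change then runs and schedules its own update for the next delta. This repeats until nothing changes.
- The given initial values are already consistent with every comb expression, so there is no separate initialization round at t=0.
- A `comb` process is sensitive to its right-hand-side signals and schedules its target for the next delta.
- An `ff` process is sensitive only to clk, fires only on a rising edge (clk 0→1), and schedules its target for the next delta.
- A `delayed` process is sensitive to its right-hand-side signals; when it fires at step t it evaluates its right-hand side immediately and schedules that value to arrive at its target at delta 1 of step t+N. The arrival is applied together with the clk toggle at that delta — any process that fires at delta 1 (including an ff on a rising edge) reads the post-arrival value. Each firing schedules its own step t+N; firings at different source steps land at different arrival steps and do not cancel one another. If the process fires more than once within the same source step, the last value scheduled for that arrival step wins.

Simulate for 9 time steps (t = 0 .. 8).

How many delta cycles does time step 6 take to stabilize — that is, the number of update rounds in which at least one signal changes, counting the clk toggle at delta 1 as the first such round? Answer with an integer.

2

t0.Δ0 w5=1 w1=0 w2=0 w6=1 w3=1 clk=0 w4=0 w0=0
t0.Δ1 w5=1 w1=0 w2=0 w6=1 w3=1 clk=1 w4=0 w0=0
t0.Δ2 w5=1 w1=0 w2=1 w6=1 w3=1 clk=1 w4=0 w0=0
t1.Δ0 w5=1 w1=0 w2=1 w6=1 w3=1 clk=1 w4=0 w0=0
t1.Δ1 w5=1 w1=0 w2=1 w6=1 w3=1 clk=0 w4=0 w0=0
t2.Δ0 w5=1 w1=0 w2=1 w6=1 w3=1 clk=0 w4=0 w0=0
t2.Δ1 w5=1 w1=0 w2=1 w6=1 w3=1 clk=1 w4=0 w0=0
t2.Δ2 w5=1 w1=0 w2=0 w6=0 w3=1 clk=1 w4=0 w0=1
t3.Δ0 w5=1 w1=0 w2=0 w6=0 w3=1 clk=1 w4=0 w0=1
t3.Δ1 w5=1 w1=0 w2=0 w6=0 w3=1 clk=0 w4=0 w0=1
t4.Δ0 w5=1 w1=0 w2=0 w6=0 w3=1 clk=0 w4=0 w0=1
t4.Δ1 w5=0 w1=0 w2=0 w6=0 w3=1 clk=1 w4=0 w0=1
t4.Δ2 w5=0 w1=0 w2=1 w6=1 w3=0 clk=1 w4=0 w0=0
t4.Δ3 w5=0 w1=0 w2=1 w6=1 w3=1 clk=1 w4=0 w0=0
t5.Δ0 w5=0 w1=0 w2=1 w6=1 w3=1 clk=1 w4=0 w0=0
t5.Δ1 w5=0 w1=0 w2=1 w6=1 w3=1 clk=0 w4=0 w0=0
t6.Δ0 w5=0 w1=0 w2=1 w6=1 w3=1 clk=0 w4=0 w0=0
t6.Δ1 w5=1 w1=0 w2=1 w6=1 w3=1 clk=1 w4=0 w0=0
t6.Δ2 w5=1 w1=0 w2=0 w6=0 w3=1 clk=1 w4=0 w0=1
t7.Δ0 w5=1 w1=0 w2=0 w6=0 w3=1 clk=1 w4=0 w0=1
t7.Δ1 w5=1 w1=0 w2=0 w6=0 w3=1 clk=0 w4=0 w0=1
t8.Δ0 w5=1 w1=0 w2=0 w6=0 w3=1 clk=0 w4=0 w0=1
t8.Δ1 w5=0 w1=0 w2=0 w6=0 w3=1 clk=1 w4=0 w0=1
t8.Δ2 w5=0 w1=0 w2=1 w6=1 w3=0 clk=1 w4=0 w0=0
t8.Δ3 w5=0 w1=0 w2=1 w6=1 w3=1 clk=1 w4=0 w0=0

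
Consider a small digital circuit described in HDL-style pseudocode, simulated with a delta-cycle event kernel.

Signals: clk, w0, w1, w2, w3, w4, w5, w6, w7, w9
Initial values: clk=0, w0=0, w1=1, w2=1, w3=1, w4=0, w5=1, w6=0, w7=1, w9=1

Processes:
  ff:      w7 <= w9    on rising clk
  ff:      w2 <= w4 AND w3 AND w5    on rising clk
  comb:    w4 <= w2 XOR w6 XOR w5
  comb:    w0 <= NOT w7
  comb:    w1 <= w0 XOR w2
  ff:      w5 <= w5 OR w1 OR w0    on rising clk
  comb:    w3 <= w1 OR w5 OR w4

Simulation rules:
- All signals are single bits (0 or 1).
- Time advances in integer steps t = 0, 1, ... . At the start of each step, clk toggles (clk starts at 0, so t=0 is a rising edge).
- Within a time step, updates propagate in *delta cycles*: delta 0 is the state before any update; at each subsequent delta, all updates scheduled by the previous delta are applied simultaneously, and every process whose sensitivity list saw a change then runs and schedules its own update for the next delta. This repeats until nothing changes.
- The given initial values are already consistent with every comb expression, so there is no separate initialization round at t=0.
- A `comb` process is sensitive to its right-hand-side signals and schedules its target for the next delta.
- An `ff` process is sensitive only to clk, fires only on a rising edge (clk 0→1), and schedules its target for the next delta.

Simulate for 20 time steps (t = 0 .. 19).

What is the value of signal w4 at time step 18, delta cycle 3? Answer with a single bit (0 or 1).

0

[bits: w7,w3,w6,w2,w1,clk,w4,w9,w5,w0]
t=0: Δ0=1101100110 Δ1=1101110110 Δ2=1100110110 Δ3=1100011110 | 3Δ
t=1: Δ0=1100011110 Δ1=1100001110 | 1Δ
t=2: Δ0=1100001110 Δ1=1100011110 Δ2=1101011110 Δ3=1101110110 | 3Δ
t=3: Δ0=1101110110 Δ1=1101100110 | 1Δ
t=4: Δ0=1101100110 Δ1=1101110110 Δ2=1100110110 Δ3=1100011110 | 3Δ
t=5: Δ0=1100011110 Δ1=1100001110 | 1Δ
t=6: Δ0=1100001110 Δ1=1100011110 Δ2=1101011110 Δ3=1101110110 | 3Δ
t=7: Δ0=1101110110 Δ1=1101100110 | 1Δ
t=8: Δ0=1101100110 Δ1=1101110110 Δ2=1100110110 Δ3=1100011110 | 3Δ
t=9: Δ0=1100011110 Δ1=1100001110 | 1Δ
t=10: Δ0=1100001110 Δ1=1100011110 Δ2=1101011110 Δ3=1101110110 | 3Δ
t=11: Δ0=1101110110 Δ1=1101100110 | 1Δ
t=12: Δ0=1101100110 Δ1=1101110110 Δ2=1100110110 Δ3=1100011110 | 3Δ
t=13: Δ0=1100011110 Δ1=1100001110 | 1Δ
t=14: Δ0=1100001110 Δ1=1100011110 Δ2=1101011110 Δ3=1101110110 | 3Δ
t=15: Δ0=1101110110 Δ1=1101100110 | 1Δ
t=16: Δ0=1101100110 Δ1=1101110110 Δ2=1100110110 Δ3=1100011110 | 3Δ
t=17: Δ0=1100011110 Δ1=1100001110 | 1Δ
t=18: Δ0=1100001110 Δ1=1100011110 Δ2=1101011110 Δ3=1101110110 | 3Δ
t=19: Δ0=1101110110 Δ1=1101100110 | 1Δ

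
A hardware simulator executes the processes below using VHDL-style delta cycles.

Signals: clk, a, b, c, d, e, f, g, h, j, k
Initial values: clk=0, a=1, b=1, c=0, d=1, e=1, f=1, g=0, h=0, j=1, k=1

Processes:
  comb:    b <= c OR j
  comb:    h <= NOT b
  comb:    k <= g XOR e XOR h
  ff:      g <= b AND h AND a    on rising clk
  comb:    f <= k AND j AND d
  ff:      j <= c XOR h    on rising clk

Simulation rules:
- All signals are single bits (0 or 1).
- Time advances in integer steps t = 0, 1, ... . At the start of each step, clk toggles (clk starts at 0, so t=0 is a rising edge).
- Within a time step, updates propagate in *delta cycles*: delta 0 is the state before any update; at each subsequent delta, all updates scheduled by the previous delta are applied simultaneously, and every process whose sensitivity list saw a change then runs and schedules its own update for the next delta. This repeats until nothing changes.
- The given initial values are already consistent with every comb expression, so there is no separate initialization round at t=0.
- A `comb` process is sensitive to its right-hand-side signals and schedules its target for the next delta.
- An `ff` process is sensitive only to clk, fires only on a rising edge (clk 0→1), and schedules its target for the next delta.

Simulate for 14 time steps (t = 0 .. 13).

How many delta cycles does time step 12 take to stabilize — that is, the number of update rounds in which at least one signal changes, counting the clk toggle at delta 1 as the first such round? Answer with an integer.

t0.Δ0 b=1 d=1 g=0 clk=0 k=1 j=1 a=1 f=1 c=0 h=0 e=1
t0.Δ1 b=1 d=1 g=0 clk=1 k=1 j=1 a=1 f=1 c=0 h=0 e=1
t0.Δ2 b=1 d=1 g=0 clk=1 k=1 j=0 a=1 f=1 c=0 h=0 e=1
t0.Δ3 b=0 d=1 g=0 clk=1 k=1 j=0 a=1 f=0 c=0 h=0 e=1
t0.Δ4 b=0 d=1 g=0 clk=1 k=1 j=0 a=1 f=0 c=0 h=1 e=1
t0.Δ5 b=0 d=1 g=0 clk=1 k=0 j=0 a=1 f=0 c=0 h=1 e=1
t1.Δ0 b=0 d=1 g=0 clk=1 k=0 j=0 a=1 f=0 c=0 h=1 e=1
t1.Δ1 b=0 d=1 g=0 clk=0 k=0 j=0 a=1 f=0 c=0 h=1 e=1
t2.Δ0 b=0 d=1 g=0 clk=0 k=0 j=0 a=1 f=0 c=0 h=1 e=1
t2.Δ1 b=0 d=1 g=0 clk=1 k=0 j=0 a=1 f=0 c=0 h=1 e=1
t2.Δ2 b=0 d=1 g=0 clk=1 k=0 j=1 a=1 f=0 c=0 h=1 e=1
t2.Δ3 b=1 d=1 g=0 clk=1 k=0 j=1 a=1 f=0 c=0 h=1 e=1
t2.Δ4 b=1 d=1 g=0 clk=1 k=0 j=1 a=1 f=0 c=0 h=0 e=1
t2.Δ5 b=1 d=1 g=0 clk=1 k=1 j=1 a=1 f=0 c=0 h=0 e=1
t2.Δ6 b=1 d=1 g=0 clk=1 k=1 j=1 a=1 f=1 c=0 h=0 e=1
t3.Δ0 b=1 d=1 g=0 clk=1 k=1 j=1 a=1 f=1 c=0 h=0 e=1
t3.Δ1 b=1 d=1 g=0 clk=0 k=1 j=1 a=1 f=1 c=0 h=0 e=1
t4.Δ0 b=1 d=1 g=0 clk=0 k=1 j=1 a=1 f=1 c=0 h=0 e=1
t4.Δ1 b=1 d=1 g=0 clk=1 k=1 j=1 a=1 f=1 c=0 h=0 e=1
t4.Δ2 b=1 d=1 g=0 clk=1 k=1 j=0 a=1 f=1 c=0 h=0 e=1
t4.Δ3 b=0 d=1 g=0 clk=1 k=1 j=0 a=1 f=0 c=0 h=0 e=1
t4.Δ4 b=0 d=1 g=0 clk=1 k=1 j=0 a=1 f=0 c=0 h=1 e=1
t4.Δ5 b=0 d=1 g=0 clk=1 k=0 j=0 a=1 f=0 c=0 h=1 e=1
t5.Δ0 b=0 d=1 g=0 clk=1 k=0 j=0 a=1 f=0 c=0 h=1 e=1
t5.Δ1 b=0 d=1 g=0 clk=0 k=0 j=0 a=1 f=0 c=0 h=1 e=1
t6.Δ0 b=0 d=1 g=0 clk=0 k=0 j=0 a=1 f=0 c=0 h=1 e=1
t6.Δ1 b=0 d=1 g=0 clk=1 k=0 j=0 a=1 f=0 c=0 h=1 e=1
t6.Δ2 b=0 d=1 g=0 clk=1 k=0 j=1 a=1 f=0 c=0 h=1 e=1
t6.Δ3 b=1 d=1 g=0 clk=1 k=0 j=1 a=1 f=0 c=0 h=1 e=1
t6.Δ4 b=1 d=1 g=0 clk=1 k=0 j=1 a=1 f=0 c=0 h=0 e=1
t6.Δ5 b=1 d=1 g=0 clk=1 k=1 j=1 a=1 f=0 c=0 h=0 e=1
t6.Δ6 b=1 d=1 g=0 clk=1 k=1 j=1 a=1 f=1 c=0 h=0 e=1
t7.Δ0 b=1 d=1 g=0 clk=1 k=1 j=1 a=1 f=1 c=0 h=0 e=1
t7.Δ1 b=1 d=1 g=0 clk=0 k=1 j=1 a=1 f=1 c=0 h=0 e=1
t8.Δ0 b=1 d=1 g=0 clk=0 k=1 j=1 a=1 f=1 c=0 h=0 e=1
t8.Δ1 b=1 d=1 g=0 clk=1 k=1 j=1 a=1 f=1 c=0 h=0 e=1
t8.Δ2 b=1 d=1 g=0 clk=1 k=1 j=0 a=1 f=1 c=0 h=0 e=1
t8.Δ3 b=0 d=1 g=0 clk=1 k=1 j=0 a=1 f=0 c=0 h=0 e=1
t8.Δ4 b=0 d=1 g=0 clk=1 k=1 j=0 a=1 f=0 c=0 h=1 e=1
t8.Δ5 b=0 d=1 g=0 clk=1 k=0 j=0 a=1 f=0 c=0 h=1 e=1
t9.Δ0 b=0 d=1 g=0 clk=1 k=0 j=0 a=1 f=0 c=0 h=1 e=1
t9.Δ1 b=0 d=1 g=0 clk=0 k=0 j=0 a=1 f=0 c=0 h=1 e=1
t10.Δ0 b=0 d=1 g=0 clk=0 k=0 j=0 a=1 f=0 c=0 h=1 e=1
t10.Δ1 b=0 d=1 g=0 clk=1 k=0 j=0 a=1 f=0 c=0 h=1 e=1
t10.Δ2 b=0 d=1 g=0 clk=1 k=0 j=1 a=1 f=0 c=0 h=1 e=1
t10.Δ3 b=1 d=1 g=0 clk=1 k=0 j=1 a=1 f=0 c=0 h=1 e=1
t10.Δ4 b=1 d=1 g=0 clk=1 k=0 j=1 a=1 f=0 c=0 h=0 e=1
t10.Δ5 b=1 d=1 g=0 clk=1 k=1 j=1 a=1 f=0 c=0 h=0 e=1
t10.Δ6 b=1 d=1 g=0 clk=1 k=1 j=1 a=1 f=1 c=0 h=0 e=1
t11.Δ0 b=1 d=1 g=0 clk=1 k=1 j=1 a=1 f=1 c=0 h=0 e=1
t11.Δ1 b=1 d=1 g=0 clk=0 k=1 j=1 a=1 f=1 c=0 h=0 e=1
t12.Δ0 b=1 d=1 g=0 clk=0 k=1 j=1 a=1 f=1 c=0 h=0 e=1
t12.Δ1 b=1 d=1 g=0 clk=1 k=1 j=1 a=1 f=1 c=0 h=0 e=1
t12.Δ2 b=1 d=1 g=0 clk=1 k=1 j=0 a=1 f=1 c=0 h=0 e=1
t12.Δ3 b=0 d=1 g=0 clk=1 k=1 j=0 a=1 f=0 c=0 h=0 e=1
t12.Δ4 b=0 d=1 g=0 clk=1 k=1 j=0 a=1 f=0 c=0 h=1 e=1
t12.Δ5 b=0 d=1 g=0 clk=1 k=0 j=0 a=1 f=0 c=0 h=1 e=1
t13.Δ0 b=0 d=1 g=0 clk=1 k=0 j=0 a=1 f=0 c=0 h=1 e=1
t13.Δ1 b=0 d=1 g=0 clk=0 k=0 j=0 a=1 f=0 c=0 h=1 e=1

5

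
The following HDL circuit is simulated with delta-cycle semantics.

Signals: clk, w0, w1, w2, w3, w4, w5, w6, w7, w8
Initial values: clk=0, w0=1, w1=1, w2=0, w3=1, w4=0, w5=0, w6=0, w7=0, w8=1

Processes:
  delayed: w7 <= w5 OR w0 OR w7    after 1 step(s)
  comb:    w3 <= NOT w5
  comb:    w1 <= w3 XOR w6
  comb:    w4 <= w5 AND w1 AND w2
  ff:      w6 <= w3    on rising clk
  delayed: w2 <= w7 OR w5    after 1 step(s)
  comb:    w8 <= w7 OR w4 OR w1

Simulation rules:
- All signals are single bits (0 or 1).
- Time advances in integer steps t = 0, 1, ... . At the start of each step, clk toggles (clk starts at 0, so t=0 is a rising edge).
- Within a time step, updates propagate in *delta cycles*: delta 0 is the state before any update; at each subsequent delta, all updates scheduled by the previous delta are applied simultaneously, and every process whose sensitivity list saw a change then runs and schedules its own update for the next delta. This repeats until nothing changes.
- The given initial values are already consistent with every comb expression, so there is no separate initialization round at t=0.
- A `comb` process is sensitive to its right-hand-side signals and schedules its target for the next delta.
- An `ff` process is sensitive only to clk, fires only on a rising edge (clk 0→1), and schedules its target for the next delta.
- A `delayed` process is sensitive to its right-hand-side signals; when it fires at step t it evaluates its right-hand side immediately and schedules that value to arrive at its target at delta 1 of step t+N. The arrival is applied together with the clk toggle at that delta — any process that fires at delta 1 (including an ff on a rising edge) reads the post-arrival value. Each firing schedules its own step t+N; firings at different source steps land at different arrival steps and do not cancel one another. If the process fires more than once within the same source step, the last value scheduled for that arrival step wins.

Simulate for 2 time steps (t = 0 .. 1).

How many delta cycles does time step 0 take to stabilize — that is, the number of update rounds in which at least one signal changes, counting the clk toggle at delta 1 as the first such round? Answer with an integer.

t=0 Δ0: clk=0 w1=1 w5=0 w3=1 w0=1 w2=0 w4=0 w6=0 w7=0 w8=1
  Δ1: clk:0→1
  Δ2: w6:0→1
  Δ3: w1:1→0
  Δ4: w8:1→0
  (4Δ to stable)
t=1 Δ0: clk=1 w1=0 w5=0 w3=1 w0=1 w2=0 w4=0 w6=1 w7=0 w8=0
  Δ1: clk:1→0
  (1Δ to stable)

4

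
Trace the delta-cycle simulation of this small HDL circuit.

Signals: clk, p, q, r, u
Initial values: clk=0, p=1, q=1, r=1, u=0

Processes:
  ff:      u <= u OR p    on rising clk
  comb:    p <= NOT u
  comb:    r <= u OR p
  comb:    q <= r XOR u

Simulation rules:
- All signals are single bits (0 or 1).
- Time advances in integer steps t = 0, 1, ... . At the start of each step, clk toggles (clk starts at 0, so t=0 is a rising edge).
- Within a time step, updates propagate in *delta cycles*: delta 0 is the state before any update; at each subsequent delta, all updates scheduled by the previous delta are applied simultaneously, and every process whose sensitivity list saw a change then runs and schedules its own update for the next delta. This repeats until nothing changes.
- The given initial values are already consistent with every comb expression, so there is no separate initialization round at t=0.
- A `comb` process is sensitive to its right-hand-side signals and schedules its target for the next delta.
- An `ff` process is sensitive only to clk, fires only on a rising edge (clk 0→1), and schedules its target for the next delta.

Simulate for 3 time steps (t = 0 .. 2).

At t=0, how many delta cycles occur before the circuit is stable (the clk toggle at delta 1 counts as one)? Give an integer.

3

[bits: r,q,p,clk,u]
t=0: Δ0=11100 Δ1=11110 Δ2=11111 Δ3=10011 | 3Δ
t=1: Δ0=10011 Δ1=10001 | 1Δ
t=2: Δ0=10001 Δ1=10011 | 1Δ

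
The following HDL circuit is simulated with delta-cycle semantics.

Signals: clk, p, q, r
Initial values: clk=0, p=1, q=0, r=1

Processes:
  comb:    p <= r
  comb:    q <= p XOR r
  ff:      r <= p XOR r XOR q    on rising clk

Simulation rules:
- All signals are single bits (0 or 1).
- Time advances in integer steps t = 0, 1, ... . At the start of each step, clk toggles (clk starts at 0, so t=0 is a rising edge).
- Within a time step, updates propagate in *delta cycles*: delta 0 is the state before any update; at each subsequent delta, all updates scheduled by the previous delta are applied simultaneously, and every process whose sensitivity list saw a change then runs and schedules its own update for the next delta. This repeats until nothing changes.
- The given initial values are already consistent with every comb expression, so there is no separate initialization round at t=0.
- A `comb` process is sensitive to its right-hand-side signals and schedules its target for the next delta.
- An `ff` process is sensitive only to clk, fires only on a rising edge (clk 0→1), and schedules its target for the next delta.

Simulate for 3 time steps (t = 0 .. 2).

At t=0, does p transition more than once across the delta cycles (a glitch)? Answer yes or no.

[bits: r,p,clk,q]
t=0: Δ0=1100 Δ1=1110 Δ2=0110 Δ3=0011 Δ4=0010 | 4Δ
t=1: Δ0=0010 Δ1=0000 | 1Δ
t=2: Δ0=0000 Δ1=0010 | 1Δ

no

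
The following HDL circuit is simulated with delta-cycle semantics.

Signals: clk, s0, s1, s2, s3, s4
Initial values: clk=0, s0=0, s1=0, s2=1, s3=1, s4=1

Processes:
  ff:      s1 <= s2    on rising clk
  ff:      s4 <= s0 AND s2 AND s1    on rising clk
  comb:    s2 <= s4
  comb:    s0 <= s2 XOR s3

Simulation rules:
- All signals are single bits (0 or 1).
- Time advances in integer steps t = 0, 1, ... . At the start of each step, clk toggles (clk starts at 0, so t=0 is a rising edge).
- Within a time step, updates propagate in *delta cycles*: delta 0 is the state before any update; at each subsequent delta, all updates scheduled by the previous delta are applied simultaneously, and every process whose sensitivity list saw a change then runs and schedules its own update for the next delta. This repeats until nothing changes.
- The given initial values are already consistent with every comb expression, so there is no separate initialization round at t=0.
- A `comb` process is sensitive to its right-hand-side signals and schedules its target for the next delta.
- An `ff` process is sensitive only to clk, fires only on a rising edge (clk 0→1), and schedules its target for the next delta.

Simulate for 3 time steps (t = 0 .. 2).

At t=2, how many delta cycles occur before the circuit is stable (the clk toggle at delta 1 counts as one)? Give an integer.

t0.Δ0 s2=1 s4=1 s0=0 clk=0 s1=0 s3=1
t0.Δ1 s2=1 s4=1 s0=0 clk=1 s1=0 s3=1
t0.Δ2 s2=1 s4=0 s0=0 clk=1 s1=1 s3=1
t0.Δ3 s2=0 s4=0 s0=0 clk=1 s1=1 s3=1
t0.Δ4 s2=0 s4=0 s0=1 clk=1 s1=1 s3=1
t1.Δ0 s2=0 s4=0 s0=1 clk=1 s1=1 s3=1
t1.Δ1 s2=0 s4=0 s0=1 clk=0 s1=1 s3=1
t2.Δ0 s2=0 s4=0 s0=1 clk=0 s1=1 s3=1
t2.Δ1 s2=0 s4=0 s0=1 clk=1 s1=1 s3=1
t2.Δ2 s2=0 s4=0 s0=1 clk=1 s1=0 s3=1

2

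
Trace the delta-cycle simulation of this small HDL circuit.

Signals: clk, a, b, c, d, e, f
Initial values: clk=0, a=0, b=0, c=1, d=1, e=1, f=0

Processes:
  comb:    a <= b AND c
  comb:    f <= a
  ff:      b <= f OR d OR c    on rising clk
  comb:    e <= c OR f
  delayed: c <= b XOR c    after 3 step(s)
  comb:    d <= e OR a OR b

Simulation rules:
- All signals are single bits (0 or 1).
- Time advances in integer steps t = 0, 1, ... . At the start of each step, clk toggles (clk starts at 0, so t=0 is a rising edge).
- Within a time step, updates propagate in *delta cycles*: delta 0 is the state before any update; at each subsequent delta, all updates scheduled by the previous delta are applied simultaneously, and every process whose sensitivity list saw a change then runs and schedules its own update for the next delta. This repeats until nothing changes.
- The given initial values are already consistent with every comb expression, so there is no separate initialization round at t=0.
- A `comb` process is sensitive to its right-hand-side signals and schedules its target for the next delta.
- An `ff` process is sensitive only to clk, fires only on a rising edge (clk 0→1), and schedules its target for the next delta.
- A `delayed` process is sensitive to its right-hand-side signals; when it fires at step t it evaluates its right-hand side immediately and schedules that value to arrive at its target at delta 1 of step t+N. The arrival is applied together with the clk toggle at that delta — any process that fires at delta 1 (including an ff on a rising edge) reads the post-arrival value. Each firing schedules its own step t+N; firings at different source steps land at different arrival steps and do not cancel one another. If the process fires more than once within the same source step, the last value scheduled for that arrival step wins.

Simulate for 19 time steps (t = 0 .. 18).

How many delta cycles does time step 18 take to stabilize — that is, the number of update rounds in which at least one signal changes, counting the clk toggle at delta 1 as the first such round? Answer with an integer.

t=0 Δ0: e=1 a=0 d=1 b=0 f=0 clk=0 c=1
  Δ1: clk:0→1
  Δ2: b:0→1
  Δ3: a:0→1
  Δ4: f:0→1
  (4Δ to stable)
t=1 Δ0: e=1 a=1 d=1 b=1 f=1 clk=1 c=1
  Δ1: clk:1→0
  (1Δ to stable)
t=2 Δ0: e=1 a=1 d=1 b=1 f=1 clk=0 c=1
  Δ1: clk:0→1
  (1Δ to stable)
t=3 Δ0: e=1 a=1 d=1 b=1 f=1 clk=1 c=1
  Δ1: clk:1→0, c:1→0
  Δ2: a:1→0
  Δ3: f:1→0
  Δ4: e:1→0
  (4Δ to stable)
t=4 Δ0: e=0 a=0 d=1 b=1 f=0 clk=0 c=0
  Δ1: clk:0→1
  (1Δ to stable)
t=5 Δ0: e=0 a=0 d=1 b=1 f=0 clk=1 c=0
  Δ1: clk:1→0
  (1Δ to stable)
t=6 Δ0: e=0 a=0 d=1 b=1 f=0 clk=0 c=0
  Δ1: clk:0→1, c:0→1
  Δ2: e:0→1, a:0→1
  Δ3: f:0→1
  (3Δ to stable)
t=7 Δ0: e=1 a=1 d=1 b=1 f=1 clk=1 c=1
  Δ1: clk:1→0
  (1Δ to stable)
t=8 Δ0: e=1 a=1 d=1 b=1 f=1 clk=0 c=1
  Δ1: clk:0→1
  (1Δ to stable)
t=9 Δ0: e=1 a=1 d=1 b=1 f=1 clk=1 c=1
  Δ1: clk:1→0, c:1→0
  Δ2: a:1→0
  Δ3: f:1→0
  Δ4: e:1→0
  (4Δ to stable)
t=10 Δ0: e=0 a=0 d=1 b=1 f=0 clk=0 c=0
  Δ1: clk:0→1
  (1Δ to stable)
t=11 Δ0: e=0 a=0 d=1 b=1 f=0 clk=1 c=0
  Δ1: clk:1→0
  (1Δ to stable)
t=12 Δ0: e=0 a=0 d=1 b=1 f=0 clk=0 c=0
  Δ1: clk:0→1, c:0→1
  Δ2: e:0→1, a:0→1
  Δ3: f:0→1
  (3Δ to stable)
t=13 Δ0: e=1 a=1 d=1 b=1 f=1 clk=1 c=1
  Δ1: clk:1→0
  (1Δ to stable)
t=14 Δ0: e=1 a=1 d=1 b=1 f=1 clk=0 c=1
  Δ1: clk:0→1
  (1Δ to stable)
t=15 Δ0: e=1 a=1 d=1 b=1 f=1 clk=1 c=1
  Δ1: clk:1→0, c:1→0
  Δ2: a:1→0
  Δ3: f:1→0
  Δ4: e:1→0
  (4Δ to stable)
t=16 Δ0: e=0 a=0 d=1 b=1 f=0 clk=0 c=0
  Δ1: clk:0→1
  (1Δ to stable)
t=17 Δ0: e=0 a=0 d=1 b=1 f=0 clk=1 c=0
  Δ1: clk:1→0
  (1Δ to stable)
t=18 Δ0: e=0 a=0 d=1 b=1 f=0 clk=0 c=0
  Δ1: clk:0→1, c:0→1
  Δ2: e:0→1, a:0→1
  Δ3: f:0→1
  (3Δ to stable)

3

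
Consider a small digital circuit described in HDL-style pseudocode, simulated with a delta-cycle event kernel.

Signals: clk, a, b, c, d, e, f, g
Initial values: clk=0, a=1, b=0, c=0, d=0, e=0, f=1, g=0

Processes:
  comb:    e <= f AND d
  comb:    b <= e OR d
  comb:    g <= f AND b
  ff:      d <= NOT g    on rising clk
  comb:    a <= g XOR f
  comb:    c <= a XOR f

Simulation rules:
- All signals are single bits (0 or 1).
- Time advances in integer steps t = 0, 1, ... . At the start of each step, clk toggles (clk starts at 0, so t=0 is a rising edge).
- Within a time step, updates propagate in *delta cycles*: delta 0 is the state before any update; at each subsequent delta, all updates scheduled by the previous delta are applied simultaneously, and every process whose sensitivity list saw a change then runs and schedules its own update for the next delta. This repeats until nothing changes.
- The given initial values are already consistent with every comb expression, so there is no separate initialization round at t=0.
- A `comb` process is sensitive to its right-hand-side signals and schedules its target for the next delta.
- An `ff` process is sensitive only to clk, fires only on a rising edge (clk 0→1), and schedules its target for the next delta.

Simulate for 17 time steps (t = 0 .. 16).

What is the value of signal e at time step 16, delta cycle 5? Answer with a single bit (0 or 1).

t0.Δ0 g=0 e=0 a=1 b=0 c=0 d=0 f=1 clk=0
t0.Δ1 g=0 e=0 a=1 b=0 c=0 d=0 f=1 clk=1
t0.Δ2 g=0 e=0 a=1 b=0 c=0 d=1 f=1 clk=1
t0.Δ3 g=0 e=1 a=1 b=1 c=0 d=1 f=1 clk=1
t0.Δ4 g=1 e=1 a=1 b=1 c=0 d=1 f=1 clk=1
t0.Δ5 g=1 e=1 a=0 b=1 c=0 d=1 f=1 clk=1
t0.Δ6 g=1 e=1 a=0 b=1 c=1 d=1 f=1 clk=1
t1.Δ0 g=1 e=1 a=0 b=1 c=1 d=1 f=1 clk=1
t1.Δ1 g=1 e=1 a=0 b=1 c=1 d=1 f=1 clk=0
t2.Δ0 g=1 e=1 a=0 b=1 c=1 d=1 f=1 clk=0
t2.Δ1 g=1 e=1 a=0 b=1 c=1 d=1 f=1 clk=1
t2.Δ2 g=1 e=1 a=0 b=1 c=1 d=0 f=1 clk=1
t2.Δ3 g=1 e=0 a=0 b=1 c=1 d=0 f=1 clk=1
t2.Δ4 g=1 e=0 a=0 b=0 c=1 d=0 f=1 clk=1
t2.Δ5 g=0 e=0 a=0 b=0 c=1 d=0 f=1 clk=1
t2.Δ6 g=0 e=0 a=1 b=0 c=1 d=0 f=1 clk=1
t2.Δ7 g=0 e=0 a=1 b=0 c=0 d=0 f=1 clk=1
t3.Δ0 g=0 e=0 a=1 b=0 c=0 d=0 f=1 clk=1
t3.Δ1 g=0 e=0 a=1 b=0 c=0 d=0 f=1 clk=0
t4.Δ0 g=0 e=0 a=1 b=0 c=0 d=0 f=1 clk=0
t4.Δ1 g=0 e=0 a=1 b=0 c=0 d=0 f=1 clk=1
t4.Δ2 g=0 e=0 a=1 b=0 c=0 d=1 f=1 clk=1
t4.Δ3 g=0 e=1 a=1 b=1 c=0 d=1 f=1 clk=1
t4.Δ4 g=1 e=1 a=1 b=1 c=0 d=1 f=1 clk=1
t4.Δ5 g=1 e=1 a=0 b=1 c=0 d=1 f=1 clk=1
t4.Δ6 g=1 e=1 a=0 b=1 c=1 d=1 f=1 clk=1
t5.Δ0 g=1 e=1 a=0 b=1 c=1 d=1 f=1 clk=1
t5.Δ1 g=1 e=1 a=0 b=1 c=1 d=1 f=1 clk=0
t6.Δ0 g=1 e=1 a=0 b=1 c=1 d=1 f=1 clk=0
t6.Δ1 g=1 e=1 a=0 b=1 c=1 d=1 f=1 clk=1
t6.Δ2 g=1 e=1 a=0 b=1 c=1 d=0 f=1 clk=1
t6.Δ3 g=1 e=0 a=0 b=1 c=1 d=0 f=1 clk=1
t6.Δ4 g=1 e=0 a=0 b=0 c=1 d=0 f=1 clk=1
t6.Δ5 g=0 e=0 a=0 b=0 c=1 d=0 f=1 clk=1
t6.Δ6 g=0 e=0 a=1 b=0 c=1 d=0 f=1 clk=1
t6.Δ7 g=0 e=0 a=1 b=0 c=0 d=0 f=1 clk=1
t7.Δ0 g=0 e=0 a=1 b=0 c=0 d=0 f=1 clk=1
t7.Δ1 g=0 e=0 a=1 b=0 c=0 d=0 f=1 clk=0
t8.Δ0 g=0 e=0 a=1 b=0 c=0 d=0 f=1 clk=0
t8.Δ1 g=0 e=0 a=1 b=0 c=0 d=0 f=1 clk=1
t8.Δ2 g=0 e=0 a=1 b=0 c=0 d=1 f=1 clk=1
t8.Δ3 g=0 e=1 a=1 b=1 c=0 d=1 f=1 clk=1
t8.Δ4 g=1 e=1 a=1 b=1 c=0 d=1 f=1 clk=1
t8.Δ5 g=1 e=1 a=0 b=1 c=0 d=1 f=1 clk=1
t8.Δ6 g=1 e=1 a=0 b=1 c=1 d=1 f=1 clk=1
t9.Δ0 g=1 e=1 a=0 b=1 c=1 d=1 f=1 clk=1
t9.Δ1 g=1 e=1 a=0 b=1 c=1 d=1 f=1 clk=0
t10.Δ0 g=1 e=1 a=0 b=1 c=1 d=1 f=1 clk=0
t10.Δ1 g=1 e=1 a=0 b=1 c=1 d=1 f=1 clk=1
t10.Δ2 g=1 e=1 a=0 b=1 c=1 d=0 f=1 clk=1
t10.Δ3 g=1 e=0 a=0 b=1 c=1 d=0 f=1 clk=1
t10.Δ4 g=1 e=0 a=0 b=0 c=1 d=0 f=1 clk=1
t10.Δ5 g=0 e=0 a=0 b=0 c=1 d=0 f=1 clk=1
t10.Δ6 g=0 e=0 a=1 b=0 c=1 d=0 f=1 clk=1
t10.Δ7 g=0 e=0 a=1 b=0 c=0 d=0 f=1 clk=1
t11.Δ0 g=0 e=0 a=1 b=0 c=0 d=0 f=1 clk=1
t11.Δ1 g=0 e=0 a=1 b=0 c=0 d=0 f=1 clk=0
t12.Δ0 g=0 e=0 a=1 b=0 c=0 d=0 f=1 clk=0
t12.Δ1 g=0 e=0 a=1 b=0 c=0 d=0 f=1 clk=1
t12.Δ2 g=0 e=0 a=1 b=0 c=0 d=1 f=1 clk=1
t12.Δ3 g=0 e=1 a=1 b=1 c=0 d=1 f=1 clk=1
t12.Δ4 g=1 e=1 a=1 b=1 c=0 d=1 f=1 clk=1
t12.Δ5 g=1 e=1 a=0 b=1 c=0 d=1 f=1 clk=1
t12.Δ6 g=1 e=1 a=0 b=1 c=1 d=1 f=1 clk=1
t13.Δ0 g=1 e=1 a=0 b=1 c=1 d=1 f=1 clk=1
t13.Δ1 g=1 e=1 a=0 b=1 c=1 d=1 f=1 clk=0
t14.Δ0 g=1 e=1 a=0 b=1 c=1 d=1 f=1 clk=0
t14.Δ1 g=1 e=1 a=0 b=1 c=1 d=1 f=1 clk=1
t14.Δ2 g=1 e=1 a=0 b=1 c=1 d=0 f=1 clk=1
t14.Δ3 g=1 e=0 a=0 b=1 c=1 d=0 f=1 clk=1
t14.Δ4 g=1 e=0 a=0 b=0 c=1 d=0 f=1 clk=1
t14.Δ5 g=0 e=0 a=0 b=0 c=1 d=0 f=1 clk=1
t14.Δ6 g=0 e=0 a=1 b=0 c=1 d=0 f=1 clk=1
t14.Δ7 g=0 e=0 a=1 b=0 c=0 d=0 f=1 clk=1
t15.Δ0 g=0 e=0 a=1 b=0 c=0 d=0 f=1 clk=1
t15.Δ1 g=0 e=0 a=1 b=0 c=0 d=0 f=1 clk=0
t16.Δ0 g=0 e=0 a=1 b=0 c=0 d=0 f=1 clk=0
t16.Δ1 g=0 e=0 a=1 b=0 c=0 d=0 f=1 clk=1
t16.Δ2 g=0 e=0 a=1 b=0 c=0 d=1 f=1 clk=1
t16.Δ3 g=0 e=1 a=1 b=1 c=0 d=1 f=1 clk=1
t16.Δ4 g=1 e=1 a=1 b=1 c=0 d=1 f=1 clk=1
t16.Δ5 g=1 e=1 a=0 b=1 c=0 d=1 f=1 clk=1
t16.Δ6 g=1 e=1 a=0 b=1 c=1 d=1 f=1 clk=1

1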